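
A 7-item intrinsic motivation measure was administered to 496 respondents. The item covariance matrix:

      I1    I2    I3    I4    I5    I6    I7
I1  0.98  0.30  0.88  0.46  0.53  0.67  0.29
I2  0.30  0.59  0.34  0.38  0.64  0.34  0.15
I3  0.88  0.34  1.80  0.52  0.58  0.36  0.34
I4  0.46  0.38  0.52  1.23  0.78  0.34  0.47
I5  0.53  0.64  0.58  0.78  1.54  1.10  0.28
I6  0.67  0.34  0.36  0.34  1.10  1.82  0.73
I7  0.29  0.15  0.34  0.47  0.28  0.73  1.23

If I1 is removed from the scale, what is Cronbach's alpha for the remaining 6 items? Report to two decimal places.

Cronbach's alpha = 0.77

Remaining items: I2, I3, I4, I5, I6, I7 (k = 6).
ΣVar(i) = 0.59 + 1.80 + 1.23 + 1.54 + 1.82 + 1.23 = 8.21
total variance = 8.21 + 2 × 7.35 = 22.91
α (item deleted) = (6/5)·(1 − 8.21/22.91) = 0.77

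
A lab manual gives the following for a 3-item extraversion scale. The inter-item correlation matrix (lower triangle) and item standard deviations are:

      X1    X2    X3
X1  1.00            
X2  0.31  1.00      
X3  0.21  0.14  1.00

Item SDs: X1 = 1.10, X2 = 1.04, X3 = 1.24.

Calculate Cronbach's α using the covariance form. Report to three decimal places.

Σσ²ᵢ = 1.10² + 1.04² + 1.24² = 3.8292
Covariances σ_ij = r_ij · s_i · s_j:
  σ(X1,X2) = 0.31 × 1.10 × 1.04 = 0.3546
  σ(X1,X3) = 0.21 × 1.10 × 1.24 = 0.2864
  σ(X2,X3) = 0.14 × 1.04 × 1.24 = 0.1805
σ²_T = Σσ²ᵢ + 2·Σσ_ij = 3.8292 + 2 × 0.8215 = 5.4722
α = (3/2)·(1 − 3.8292/5.4722) = 0.450

α = 0.450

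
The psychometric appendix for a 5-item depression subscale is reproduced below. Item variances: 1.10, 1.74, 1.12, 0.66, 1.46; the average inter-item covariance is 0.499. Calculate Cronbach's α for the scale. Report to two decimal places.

ΣVar(i) = 1.10 + 1.74 + 1.12 + 0.66 + 1.46 = 6.08
Sum of the 10 distinct covariances = 10 × 0.499 = 4.990
σ²_T = ΣVar(i) + 2·Σcov = 6.08 + 2 × 4.990 = 16.060
α = (5/4)·(1 − 6.08/16.060) = 0.78

α = 0.78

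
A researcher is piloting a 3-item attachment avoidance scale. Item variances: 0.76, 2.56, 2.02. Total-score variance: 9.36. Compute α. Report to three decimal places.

Σσᵢ² = 0.76 + 2.56 + 2.02 = 5.34
α = (k/(k−1))·(1 − Σσᵢ²/σ²_total) = (3/2)·(1 − 5.34/9.36) = 0.644

α = 0.644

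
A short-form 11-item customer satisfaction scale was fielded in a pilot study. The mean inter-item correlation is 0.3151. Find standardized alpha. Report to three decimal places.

Standardized α = k·r̄ / (1 + (k−1)·r̄) = 11 × 0.3151 / (1 + 10 × 0.3151)
  = 3.4661 / 4.1510 = 0.835

α = 0.835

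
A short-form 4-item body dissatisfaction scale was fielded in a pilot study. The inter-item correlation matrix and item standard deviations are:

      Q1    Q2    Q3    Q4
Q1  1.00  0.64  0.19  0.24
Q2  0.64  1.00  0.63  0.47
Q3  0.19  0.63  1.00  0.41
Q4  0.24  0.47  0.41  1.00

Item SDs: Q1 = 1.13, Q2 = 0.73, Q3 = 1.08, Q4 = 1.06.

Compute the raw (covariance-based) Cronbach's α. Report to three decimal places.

Σσ²ᵢ = 1.13² + 0.73² + 1.08² + 1.06² = 4.0998
Covariances σ_ij = r_ij · s_i · s_j:
  σ(Q1,Q2) = 0.64 × 1.13 × 0.73 = 0.5279
  σ(Q1,Q3) = 0.19 × 1.13 × 1.08 = 0.2319
  σ(Q1,Q4) = 0.24 × 1.13 × 1.06 = 0.2875
  σ(Q2,Q3) = 0.63 × 0.73 × 1.08 = 0.4967
  σ(Q2,Q4) = 0.47 × 0.73 × 1.06 = 0.3637
  σ(Q3,Q4) = 0.41 × 1.08 × 1.06 = 0.4694
σ²_T = Σσ²ᵢ + 2·Σσ_ij = 4.0998 + 2 × 2.3771 = 8.8540
α = (4/3)·(1 − 4.0998/8.8540) = 0.716

Cronbach's α = 0.716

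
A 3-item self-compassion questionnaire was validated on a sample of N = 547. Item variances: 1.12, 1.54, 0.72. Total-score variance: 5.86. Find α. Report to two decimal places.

α = 0.63

Σσᵢ² = 1.12 + 1.54 + 0.72 = 3.38
α = (k/(k−1))·(1 − Σσᵢ²/σ²_T) = (3/2)·(1 − 3.38/5.86) = 0.63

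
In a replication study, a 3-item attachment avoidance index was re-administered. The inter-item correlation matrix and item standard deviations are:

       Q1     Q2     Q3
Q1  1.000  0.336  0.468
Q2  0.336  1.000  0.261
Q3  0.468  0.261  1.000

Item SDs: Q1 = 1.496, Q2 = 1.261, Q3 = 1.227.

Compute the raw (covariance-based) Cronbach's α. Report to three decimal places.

Σσ²ᵢ = 1.496² + 1.261² + 1.227² = 5.3337
Covariances σ_ij = r_ij · s_i · s_j:
  σ(Q1,Q2) = 0.336 × 1.496 × 1.261 = 0.6338
  σ(Q1,Q3) = 0.468 × 1.496 × 1.227 = 0.8591
  σ(Q2,Q3) = 0.261 × 1.261 × 1.227 = 0.4038
σ²_T = Σσ²ᵢ + 2·Σσ_ij = 5.3337 + 2 × 1.8967 = 9.1271
α = (3/2)·(1 − 5.3337/9.1271) = 0.623

Cronbach's α = 0.623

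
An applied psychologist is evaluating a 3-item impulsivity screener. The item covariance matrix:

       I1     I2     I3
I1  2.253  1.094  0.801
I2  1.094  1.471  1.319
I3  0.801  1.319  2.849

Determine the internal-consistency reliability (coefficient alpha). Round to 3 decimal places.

α = 0.742

ΣVar(i) = 2.253 + 1.471 + 2.849 = 6.573
Sum of the distinct covariances = 3.214
σ²_total = 6.573 + 2 × 3.214 = 13.001
α = (k/(k−1))·(1 − ΣVar(i)/σ²_total) = (3/2)·(1 − 6.573/13.001) = 0.742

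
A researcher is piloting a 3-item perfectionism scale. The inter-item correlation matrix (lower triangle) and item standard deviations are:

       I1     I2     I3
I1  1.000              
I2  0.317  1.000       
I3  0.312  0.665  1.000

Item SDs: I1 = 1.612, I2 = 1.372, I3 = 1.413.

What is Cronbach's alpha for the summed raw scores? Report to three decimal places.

Σσ²ᵢ = 1.612² + 1.372² + 1.413² = 6.4775
Covariances σ_ij = r_ij · s_i · s_j:
  σ(I1,I2) = 0.317 × 1.612 × 1.372 = 0.7011
  σ(I1,I3) = 0.312 × 1.612 × 1.413 = 0.7107
  σ(I2,I3) = 0.665 × 1.372 × 1.413 = 1.2892
σ²_T = Σσ²ᵢ + 2·Σσ_ij = 6.4775 + 2 × 2.7010 = 11.8795
α = (3/2)·(1 − 6.4775/11.8795) = 0.682

Cronbach's alpha = 0.682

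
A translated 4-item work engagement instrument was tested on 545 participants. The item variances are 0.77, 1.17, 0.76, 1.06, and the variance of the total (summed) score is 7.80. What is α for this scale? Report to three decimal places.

sum of item variances = 0.77 + 1.17 + 0.76 + 1.06 = 3.76
α = (k/(k−1))·(1 − sum of item variances/σ²_total) = (4/3)·(1 − 3.76/7.80) = 0.691

α = 0.691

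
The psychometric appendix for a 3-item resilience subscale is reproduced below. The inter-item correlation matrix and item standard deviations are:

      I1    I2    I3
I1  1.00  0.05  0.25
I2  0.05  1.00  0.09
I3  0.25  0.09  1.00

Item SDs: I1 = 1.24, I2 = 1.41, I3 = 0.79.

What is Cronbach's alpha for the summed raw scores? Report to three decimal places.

Σσ²ᵢ = 1.24² + 1.41² + 0.79² = 4.1498
Covariances σ_ij = r_ij · s_i · s_j:
  σ(I1,I2) = 0.05 × 1.24 × 1.41 = 0.0874
  σ(I1,I3) = 0.25 × 1.24 × 0.79 = 0.2449
  σ(I2,I3) = 0.09 × 1.41 × 0.79 = 0.1003
σ²_T = Σσ²ᵢ + 2·Σσ_ij = 4.1498 + 2 × 0.4326 = 5.0150
α = (3/2)·(1 − 4.1498/5.0150) = 0.259

α = 0.259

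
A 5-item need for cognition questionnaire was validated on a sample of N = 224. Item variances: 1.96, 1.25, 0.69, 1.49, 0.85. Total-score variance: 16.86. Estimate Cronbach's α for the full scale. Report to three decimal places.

ΣVar(i) = 1.96 + 1.25 + 0.69 + 1.49 + 0.85 = 6.24
α = (k/(k−1))·(1 − ΣVar(i)/σ²_T) = (5/4)·(1 − 6.24/16.86) = 0.787

Cronbach's α = 0.787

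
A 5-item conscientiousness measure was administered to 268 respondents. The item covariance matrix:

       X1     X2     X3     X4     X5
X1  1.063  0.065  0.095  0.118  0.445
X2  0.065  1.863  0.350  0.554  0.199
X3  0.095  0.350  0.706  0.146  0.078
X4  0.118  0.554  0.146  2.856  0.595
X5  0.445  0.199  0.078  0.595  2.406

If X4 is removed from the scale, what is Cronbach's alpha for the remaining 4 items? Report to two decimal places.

α = 0.39

Remaining items: X1, X2, X3, X5 (k = 4).
ΣVar(i) = 1.063 + 1.863 + 0.706 + 2.406 = 6.038
σ²_T = 6.038 + 2 × 1.232 = 8.502
α (item deleted) = (4/3)·(1 − 6.038/8.502) = 0.39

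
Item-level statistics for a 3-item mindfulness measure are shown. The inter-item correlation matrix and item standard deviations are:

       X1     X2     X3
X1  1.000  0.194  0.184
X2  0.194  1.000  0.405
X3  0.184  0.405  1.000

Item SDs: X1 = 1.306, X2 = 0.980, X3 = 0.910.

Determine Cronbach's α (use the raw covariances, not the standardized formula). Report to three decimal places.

α = 0.482

Σσ²ᵢ = 1.306² + 0.980² + 0.910² = 3.4941
Covariances σ_ij = r_ij · s_i · s_j:
  σ(X1,X2) = 0.194 × 1.306 × 0.980 = 0.2483
  σ(X1,X3) = 0.184 × 1.306 × 0.910 = 0.2187
  σ(X2,X3) = 0.405 × 0.980 × 0.910 = 0.3612
σ²_T = Σσ²ᵢ + 2·Σσ_ij = 3.4941 + 2 × 0.8282 = 5.1505
α = (3/2)·(1 − 3.4941/5.1505) = 0.482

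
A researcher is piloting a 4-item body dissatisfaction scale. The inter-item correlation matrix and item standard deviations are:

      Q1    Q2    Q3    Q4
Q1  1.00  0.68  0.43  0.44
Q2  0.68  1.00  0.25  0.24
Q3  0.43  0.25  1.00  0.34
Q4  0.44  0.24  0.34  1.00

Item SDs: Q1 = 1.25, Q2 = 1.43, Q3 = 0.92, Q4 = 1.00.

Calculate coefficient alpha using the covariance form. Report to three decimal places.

Σσ²ᵢ = 1.25² + 1.43² + 0.92² + 1.00² = 5.4538
Covariances σ_ij = r_ij · s_i · s_j:
  σ(Q1,Q2) = 0.68 × 1.25 × 1.43 = 1.2155
  σ(Q1,Q3) = 0.43 × 1.25 × 0.92 = 0.4945
  σ(Q1,Q4) = 0.44 × 1.25 × 1.00 = 0.5500
  σ(Q2,Q3) = 0.25 × 1.43 × 0.92 = 0.3289
  σ(Q2,Q4) = 0.24 × 1.43 × 1.00 = 0.3432
  σ(Q3,Q4) = 0.34 × 0.92 × 1.00 = 0.3128
σ²_T = Σσ²ᵢ + 2·Σσ_ij = 5.4538 + 2 × 3.2449 = 11.9436
α = (4/3)·(1 − 5.4538/11.9436) = 0.724

α = 0.724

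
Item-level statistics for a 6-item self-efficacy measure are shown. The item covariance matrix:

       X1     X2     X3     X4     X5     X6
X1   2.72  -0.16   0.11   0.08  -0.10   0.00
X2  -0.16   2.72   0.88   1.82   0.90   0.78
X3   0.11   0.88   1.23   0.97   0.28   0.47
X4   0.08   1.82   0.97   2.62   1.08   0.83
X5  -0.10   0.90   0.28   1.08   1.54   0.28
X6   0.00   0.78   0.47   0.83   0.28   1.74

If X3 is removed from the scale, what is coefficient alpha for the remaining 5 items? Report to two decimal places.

coefficient alpha = 0.62

Remaining items: X1, X2, X4, X5, X6 (k = 5).
Σσᵢ² = 2.72 + 2.72 + 2.62 + 1.54 + 1.74 = 11.34
total variance = 11.34 + 2 × 5.51 = 22.36
α (item deleted) = (5/4)·(1 − 11.34/22.36) = 0.62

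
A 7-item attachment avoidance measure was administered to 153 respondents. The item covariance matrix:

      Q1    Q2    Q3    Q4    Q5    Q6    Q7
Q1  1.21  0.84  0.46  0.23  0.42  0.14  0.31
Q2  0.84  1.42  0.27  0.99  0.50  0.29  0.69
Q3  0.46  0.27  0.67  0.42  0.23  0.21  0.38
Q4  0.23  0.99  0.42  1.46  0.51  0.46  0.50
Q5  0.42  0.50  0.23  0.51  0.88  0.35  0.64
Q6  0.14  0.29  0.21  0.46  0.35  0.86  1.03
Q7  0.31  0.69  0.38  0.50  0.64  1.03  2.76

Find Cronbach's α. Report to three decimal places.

ΣVar(i) = 1.21 + 1.42 + 0.67 + 1.46 + 0.88 + 0.86 + 2.76 = 9.26
Sum of off-diagonal covariances = 9.87
σ²_T = 9.26 + 2 × 9.87 = 29.00
α = (k/(k−1))·(1 − ΣVar(i)/σ²_T) = (7/6)·(1 − 9.26/29.00) = 0.794

Cronbach's α = 0.794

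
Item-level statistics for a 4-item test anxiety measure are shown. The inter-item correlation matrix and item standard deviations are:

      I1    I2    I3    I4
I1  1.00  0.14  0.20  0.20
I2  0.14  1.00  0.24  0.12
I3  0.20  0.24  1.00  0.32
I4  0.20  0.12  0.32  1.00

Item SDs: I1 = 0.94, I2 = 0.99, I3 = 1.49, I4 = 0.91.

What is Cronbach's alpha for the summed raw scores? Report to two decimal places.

Σσ²ᵢ = 0.94² + 0.99² + 1.49² + 0.91² = 4.9119
Covariances σ_ij = r_ij · s_i · s_j:
  σ(I1,I2) = 0.14 × 0.94 × 0.99 = 0.1303
  σ(I1,I3) = 0.20 × 0.94 × 1.49 = 0.2801
  σ(I1,I4) = 0.20 × 0.94 × 0.91 = 0.1711
  σ(I2,I3) = 0.24 × 0.99 × 1.49 = 0.3540
  σ(I2,I4) = 0.12 × 0.99 × 0.91 = 0.1081
  σ(I3,I4) = 0.32 × 1.49 × 0.91 = 0.4339
σ²_T = Σσ²ᵢ + 2·Σσ_ij = 4.9119 + 2 × 1.4775 = 7.8669
α = (4/3)·(1 − 4.9119/7.8669) = 0.50

α = 0.50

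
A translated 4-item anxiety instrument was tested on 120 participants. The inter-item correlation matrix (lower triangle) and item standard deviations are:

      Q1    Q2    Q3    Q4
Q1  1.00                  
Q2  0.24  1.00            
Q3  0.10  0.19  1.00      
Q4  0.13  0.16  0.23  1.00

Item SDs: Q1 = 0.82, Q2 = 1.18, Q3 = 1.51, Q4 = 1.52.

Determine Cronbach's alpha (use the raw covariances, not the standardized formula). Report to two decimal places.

α = 0.45

Σσ²ᵢ = 0.82² + 1.18² + 1.51² + 1.52² = 6.6553
Covariances σ_ij = r_ij · s_i · s_j:
  σ(Q1,Q2) = 0.24 × 0.82 × 1.18 = 0.2322
  σ(Q1,Q3) = 0.10 × 0.82 × 1.51 = 0.1238
  σ(Q1,Q4) = 0.13 × 0.82 × 1.52 = 0.1620
  σ(Q2,Q3) = 0.19 × 1.18 × 1.51 = 0.3385
  σ(Q2,Q4) = 0.16 × 1.18 × 1.52 = 0.2870
  σ(Q3,Q4) = 0.23 × 1.51 × 1.52 = 0.5279
σ²_T = Σσ²ᵢ + 2·Σσ_ij = 6.6553 + 2 × 1.6714 = 9.9981
α = (4/3)·(1 − 6.6553/9.9981) = 0.45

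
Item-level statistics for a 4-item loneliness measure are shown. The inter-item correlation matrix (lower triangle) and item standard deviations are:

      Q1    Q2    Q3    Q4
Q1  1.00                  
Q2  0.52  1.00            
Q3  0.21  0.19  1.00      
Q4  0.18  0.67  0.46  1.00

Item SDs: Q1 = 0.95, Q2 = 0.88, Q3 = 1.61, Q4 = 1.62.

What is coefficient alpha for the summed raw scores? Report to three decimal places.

Σσ²ᵢ = 0.95² + 0.88² + 1.61² + 1.62² = 6.8934
Covariances σ_ij = r_ij · s_i · s_j:
  σ(Q1,Q2) = 0.52 × 0.95 × 0.88 = 0.4347
  σ(Q1,Q3) = 0.21 × 0.95 × 1.61 = 0.3212
  σ(Q1,Q4) = 0.18 × 0.95 × 1.62 = 0.2770
  σ(Q2,Q3) = 0.19 × 0.88 × 1.61 = 0.2692
  σ(Q2,Q4) = 0.67 × 0.88 × 1.62 = 0.9552
  σ(Q3,Q4) = 0.46 × 1.61 × 1.62 = 1.1998
σ²_T = Σσ²ᵢ + 2·Σσ_ij = 6.8934 + 2 × 3.4571 = 13.8076
α = (4/3)·(1 − 6.8934/13.8076) = 0.668

coefficient alpha = 0.668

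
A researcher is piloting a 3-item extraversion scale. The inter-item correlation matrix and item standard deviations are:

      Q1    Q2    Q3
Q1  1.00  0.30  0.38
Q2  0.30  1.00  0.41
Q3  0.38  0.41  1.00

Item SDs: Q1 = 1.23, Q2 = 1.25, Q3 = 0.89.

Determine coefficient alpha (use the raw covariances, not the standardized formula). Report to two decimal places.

α = 0.61

Σσ²ᵢ = 1.23² + 1.25² + 0.89² = 3.8675
Covariances σ_ij = r_ij · s_i · s_j:
  σ(Q1,Q2) = 0.30 × 1.23 × 1.25 = 0.4612
  σ(Q1,Q3) = 0.38 × 1.23 × 0.89 = 0.4160
  σ(Q2,Q3) = 0.41 × 1.25 × 0.89 = 0.4561
σ²_T = Σσ²ᵢ + 2·Σσ_ij = 3.8675 + 2 × 1.3333 = 6.5341
α = (3/2)·(1 − 3.8675/6.5341) = 0.61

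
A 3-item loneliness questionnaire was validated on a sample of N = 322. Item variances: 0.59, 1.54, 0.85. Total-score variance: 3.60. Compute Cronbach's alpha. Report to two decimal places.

ΣVar(i) = 0.59 + 1.54 + 0.85 = 2.98
α = (k/(k−1))·(1 − ΣVar(i)/σ²_T) = (3/2)·(1 − 2.98/3.60) = 0.26

α = 0.26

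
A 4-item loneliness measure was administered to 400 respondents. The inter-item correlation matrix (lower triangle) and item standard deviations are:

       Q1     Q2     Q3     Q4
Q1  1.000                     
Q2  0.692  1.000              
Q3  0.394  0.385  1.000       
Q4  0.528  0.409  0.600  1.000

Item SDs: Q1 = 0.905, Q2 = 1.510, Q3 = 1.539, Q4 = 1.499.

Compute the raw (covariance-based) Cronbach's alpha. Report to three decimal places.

Σσ²ᵢ = 0.905² + 1.510² + 1.539² + 1.499² = 7.7146
Covariances σ_ij = r_ij · s_i · s_j:
  σ(Q1,Q2) = 0.692 × 0.905 × 1.510 = 0.9457
  σ(Q1,Q3) = 0.394 × 0.905 × 1.539 = 0.5488
  σ(Q1,Q4) = 0.528 × 0.905 × 1.499 = 0.7163
  σ(Q2,Q3) = 0.385 × 1.510 × 1.539 = 0.8947
  σ(Q2,Q4) = 0.409 × 1.510 × 1.499 = 0.9258
  σ(Q3,Q4) = 0.600 × 1.539 × 1.499 = 1.3842
σ²_T = Σσ²ᵢ + 2·Σσ_ij = 7.7146 + 2 × 5.4155 = 18.5456
α = (4/3)·(1 − 7.7146/18.5456) = 0.779

Cronbach's alpha = 0.779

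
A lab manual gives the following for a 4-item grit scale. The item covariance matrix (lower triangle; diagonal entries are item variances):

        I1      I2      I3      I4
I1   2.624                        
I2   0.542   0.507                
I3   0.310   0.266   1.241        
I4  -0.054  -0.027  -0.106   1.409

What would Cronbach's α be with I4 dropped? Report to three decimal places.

Remaining items: I1, I2, I3 (k = 3).
ΣVar(i) = 2.624 + 0.507 + 1.241 = 4.372
total variance = 4.372 + 2 × 1.118 = 6.608
α (item deleted) = (3/2)·(1 − 4.372/6.608) = 0.508

α = 0.508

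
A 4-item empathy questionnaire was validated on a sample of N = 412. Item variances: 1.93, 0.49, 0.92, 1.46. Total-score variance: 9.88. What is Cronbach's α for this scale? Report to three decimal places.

α = 0.686

sum of item variances = 1.93 + 0.49 + 0.92 + 1.46 = 4.80
α = (k/(k−1))·(1 − sum of item variances/σ²_T) = (4/3)·(1 − 4.80/9.88) = 0.686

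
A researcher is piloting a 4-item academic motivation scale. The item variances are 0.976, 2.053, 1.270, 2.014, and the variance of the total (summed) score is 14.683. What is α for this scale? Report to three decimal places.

ΣVar(i) = 0.976 + 2.053 + 1.270 + 2.014 = 6.313
α = (k/(k−1))·(1 − ΣVar(i)/σ²_total) = (4/3)·(1 − 6.313/14.683) = 0.760

α = 0.760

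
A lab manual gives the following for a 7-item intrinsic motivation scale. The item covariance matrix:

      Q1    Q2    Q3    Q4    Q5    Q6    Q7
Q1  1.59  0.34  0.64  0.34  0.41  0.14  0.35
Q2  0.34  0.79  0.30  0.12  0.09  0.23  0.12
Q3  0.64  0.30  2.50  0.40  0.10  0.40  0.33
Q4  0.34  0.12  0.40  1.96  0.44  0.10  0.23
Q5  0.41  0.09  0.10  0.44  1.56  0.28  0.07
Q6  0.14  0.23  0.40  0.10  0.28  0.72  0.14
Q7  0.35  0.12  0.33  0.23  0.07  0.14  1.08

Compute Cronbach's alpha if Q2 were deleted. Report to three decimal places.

α = 0.578

Remaining items: Q1, Q3, Q4, Q5, Q6, Q7 (k = 6).
sum of item variances = 1.59 + 2.50 + 1.96 + 1.56 + 0.72 + 1.08 = 9.41
Var(T) = 9.41 + 2 × 4.37 = 18.15
α (item deleted) = (6/5)·(1 − 9.41/18.15) = 0.578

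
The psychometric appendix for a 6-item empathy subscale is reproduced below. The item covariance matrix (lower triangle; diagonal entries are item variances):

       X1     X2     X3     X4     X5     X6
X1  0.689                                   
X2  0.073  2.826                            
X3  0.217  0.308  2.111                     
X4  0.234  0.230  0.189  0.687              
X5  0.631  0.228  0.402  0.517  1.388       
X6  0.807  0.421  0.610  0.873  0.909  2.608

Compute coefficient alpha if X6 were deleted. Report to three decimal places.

α = 0.550

Remaining items: X1, X2, X3, X4, X5 (k = 5).
ΣVar(i) = 0.689 + 2.826 + 2.111 + 0.687 + 1.388 = 7.701
Var(T) = 7.701 + 2 × 3.029 = 13.759
α (item deleted) = (5/4)·(1 − 7.701/13.759) = 0.550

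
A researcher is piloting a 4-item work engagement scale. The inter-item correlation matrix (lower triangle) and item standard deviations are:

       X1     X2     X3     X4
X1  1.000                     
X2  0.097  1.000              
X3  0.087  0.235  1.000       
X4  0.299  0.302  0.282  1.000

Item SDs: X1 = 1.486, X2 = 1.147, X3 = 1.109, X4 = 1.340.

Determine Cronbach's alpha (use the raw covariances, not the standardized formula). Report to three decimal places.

Cronbach's alpha = 0.519

Σσ²ᵢ = 1.486² + 1.147² + 1.109² + 1.340² = 6.5493
Covariances σ_ij = r_ij · s_i · s_j:
  σ(X1,X2) = 0.097 × 1.486 × 1.147 = 0.1653
  σ(X1,X3) = 0.087 × 1.486 × 1.109 = 0.1434
  σ(X1,X4) = 0.299 × 1.486 × 1.340 = 0.5954
  σ(X2,X3) = 0.235 × 1.147 × 1.109 = 0.2989
  σ(X2,X4) = 0.302 × 1.147 × 1.340 = 0.4642
  σ(X3,X4) = 0.282 × 1.109 × 1.340 = 0.4191
σ²_T = Σσ²ᵢ + 2·Σσ_ij = 6.5493 + 2 × 2.0863 = 10.7219
α = (4/3)·(1 − 6.5493/10.7219) = 0.519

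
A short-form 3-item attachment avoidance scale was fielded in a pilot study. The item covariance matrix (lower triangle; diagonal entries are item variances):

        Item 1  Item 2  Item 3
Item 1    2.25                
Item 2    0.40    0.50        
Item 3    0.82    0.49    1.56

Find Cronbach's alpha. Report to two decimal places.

α = 0.66

ΣVar(i) = 2.25 + 0.50 + 1.56 = 4.31
Sum of off-diagonal covariances = 1.71
total variance = 4.31 + 2 × 1.71 = 7.73
α = (k/(k−1))·(1 − ΣVar(i)/total variance) = (3/2)·(1 − 4.31/7.73) = 0.66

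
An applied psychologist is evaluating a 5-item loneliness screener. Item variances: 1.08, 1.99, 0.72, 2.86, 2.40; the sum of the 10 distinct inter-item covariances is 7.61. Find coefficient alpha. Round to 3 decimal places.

α = 0.784

Σσ²ᵢ = 1.08 + 1.99 + 0.72 + 2.86 + 2.40 = 9.05
Sum of distinct covariances = 7.61
σ²_total = Σσ²ᵢ + 2·Σcov = 9.05 + 2 × 7.61 = 24.27
α = (5/4)·(1 − 9.05/24.27) = 0.784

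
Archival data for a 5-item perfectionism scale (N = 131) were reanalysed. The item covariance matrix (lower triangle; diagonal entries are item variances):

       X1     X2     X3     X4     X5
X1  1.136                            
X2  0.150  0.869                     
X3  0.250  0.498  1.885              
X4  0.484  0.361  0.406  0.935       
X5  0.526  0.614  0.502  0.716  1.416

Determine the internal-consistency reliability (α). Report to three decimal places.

sum of item variances = 1.136 + 0.869 + 1.885 + 0.935 + 1.416 = 6.241
Σ_{i<j} σ_ij = 4.507
Var(T) = 6.241 + 2 × 4.507 = 15.255
α = (k/(k−1))·(1 − sum of item variances/Var(T)) = (5/4)·(1 − 6.241/15.255) = 0.739

α = 0.739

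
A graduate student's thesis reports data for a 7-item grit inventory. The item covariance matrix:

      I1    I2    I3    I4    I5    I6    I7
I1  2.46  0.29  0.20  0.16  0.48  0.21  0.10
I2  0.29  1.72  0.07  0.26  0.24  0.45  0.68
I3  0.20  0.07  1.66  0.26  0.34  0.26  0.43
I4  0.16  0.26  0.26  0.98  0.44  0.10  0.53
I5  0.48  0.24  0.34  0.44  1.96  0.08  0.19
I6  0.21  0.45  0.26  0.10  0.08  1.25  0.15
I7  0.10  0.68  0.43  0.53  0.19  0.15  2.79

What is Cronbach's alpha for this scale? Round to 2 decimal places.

Σσ²ᵢ = 2.46 + 1.72 + 1.66 + 0.98 + 1.96 + 1.25 + 2.79 = 12.82
Sum of off-diagonal covariances = 5.92
Var(T) = 12.82 + 2 × 5.92 = 24.66
α = (k/(k−1))·(1 − Σσ²ᵢ/Var(T)) = (7/6)·(1 − 12.82/24.66) = 0.56

Cronbach's alpha = 0.56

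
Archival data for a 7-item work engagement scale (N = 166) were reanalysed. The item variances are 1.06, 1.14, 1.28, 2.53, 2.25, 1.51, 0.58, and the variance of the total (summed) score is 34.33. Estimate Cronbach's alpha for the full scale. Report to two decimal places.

Σσᵢ² = 1.06 + 1.14 + 1.28 + 2.53 + 2.25 + 1.51 + 0.58 = 10.35
α = (k/(k−1))·(1 − Σσᵢ²/σ²_total) = (7/6)·(1 − 10.35/34.33) = 0.81

Cronbach's alpha = 0.81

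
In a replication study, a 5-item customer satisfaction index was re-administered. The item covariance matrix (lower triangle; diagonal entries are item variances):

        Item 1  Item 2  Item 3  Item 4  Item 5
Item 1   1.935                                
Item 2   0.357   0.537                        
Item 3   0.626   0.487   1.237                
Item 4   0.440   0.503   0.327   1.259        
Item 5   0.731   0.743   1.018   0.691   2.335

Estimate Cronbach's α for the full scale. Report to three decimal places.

Cronbach's α = 0.773

ΣVar(i) = 1.935 + 0.537 + 1.237 + 1.259 + 2.335 = 7.303
Σ_{i<j} σ_ij = 5.923
σ²_T = 7.303 + 2 × 5.923 = 19.149
α = (k/(k−1))·(1 − ΣVar(i)/σ²_T) = (5/4)·(1 − 7.303/19.149) = 0.773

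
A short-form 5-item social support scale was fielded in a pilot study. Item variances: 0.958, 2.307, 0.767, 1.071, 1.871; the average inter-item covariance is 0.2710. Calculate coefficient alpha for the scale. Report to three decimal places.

α = 0.547

Σσ²ᵢ = 0.958 + 2.307 + 0.767 + 1.071 + 1.871 = 6.974
Sum of the 10 distinct covariances = 10 × 0.2710 = 2.7100
total variance = Σσ²ᵢ + 2·Σcov = 6.974 + 2 × 2.7100 = 12.3940
α = (5/4)·(1 − 6.974/12.3940) = 0.547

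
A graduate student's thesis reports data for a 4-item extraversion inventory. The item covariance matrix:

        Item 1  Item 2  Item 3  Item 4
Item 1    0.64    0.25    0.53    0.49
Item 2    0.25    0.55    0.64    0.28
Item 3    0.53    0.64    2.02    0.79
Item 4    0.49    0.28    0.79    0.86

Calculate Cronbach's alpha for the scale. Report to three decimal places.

α = 0.792

sum of item variances = 0.64 + 0.55 + 2.02 + 0.86 = 4.07
Σ_{i<j} σ_ij = 2.98
Var(T) = 4.07 + 2 × 2.98 = 10.03
α = (k/(k−1))·(1 − sum of item variances/Var(T)) = (4/3)·(1 − 4.07/10.03) = 0.792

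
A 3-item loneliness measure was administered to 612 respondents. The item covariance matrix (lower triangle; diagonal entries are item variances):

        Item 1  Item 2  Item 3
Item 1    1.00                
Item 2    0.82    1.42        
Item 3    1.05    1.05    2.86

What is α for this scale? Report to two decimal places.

α = 0.79

ΣVar(i) = 1.00 + 1.42 + 2.86 = 5.28
Σ_{i<j} σ_ij = 2.92
σ²_total = 5.28 + 2 × 2.92 = 11.12
α = (k/(k−1))·(1 − ΣVar(i)/σ²_total) = (3/2)·(1 − 5.28/11.12) = 0.79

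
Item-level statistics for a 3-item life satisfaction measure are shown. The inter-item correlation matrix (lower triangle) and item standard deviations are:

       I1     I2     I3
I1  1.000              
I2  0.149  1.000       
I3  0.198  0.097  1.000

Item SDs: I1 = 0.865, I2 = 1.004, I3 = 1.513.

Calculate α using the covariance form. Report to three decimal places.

Σσ²ᵢ = 0.865² + 1.004² + 1.513² = 4.0454
Covariances σ_ij = r_ij · s_i · s_j:
  σ(I1,I2) = 0.149 × 0.865 × 1.004 = 0.1294
  σ(I1,I3) = 0.198 × 0.865 × 1.513 = 0.2591
  σ(I2,I3) = 0.097 × 1.004 × 1.513 = 0.1473
σ²_T = Σσ²ᵢ + 2·Σσ_ij = 4.0454 + 2 × 0.5358 = 5.1170
α = (3/2)·(1 − 4.0454/5.1170) = 0.314

α = 0.314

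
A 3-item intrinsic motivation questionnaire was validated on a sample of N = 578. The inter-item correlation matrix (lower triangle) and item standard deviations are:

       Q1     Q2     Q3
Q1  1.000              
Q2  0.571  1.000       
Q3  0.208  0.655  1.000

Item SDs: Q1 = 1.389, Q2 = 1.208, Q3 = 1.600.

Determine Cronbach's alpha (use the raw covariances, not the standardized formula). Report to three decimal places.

Cronbach's alpha = 0.712

Σσ²ᵢ = 1.389² + 1.208² + 1.600² = 5.9486
Covariances σ_ij = r_ij · s_i · s_j:
  σ(Q1,Q2) = 0.571 × 1.389 × 1.208 = 0.9581
  σ(Q1,Q3) = 0.208 × 1.389 × 1.600 = 0.4623
  σ(Q2,Q3) = 0.655 × 1.208 × 1.600 = 1.2660
σ²_T = Σσ²ᵢ + 2·Σσ_ij = 5.9486 + 2 × 2.6864 = 11.3214
α = (3/2)·(1 − 5.9486/11.3214) = 0.712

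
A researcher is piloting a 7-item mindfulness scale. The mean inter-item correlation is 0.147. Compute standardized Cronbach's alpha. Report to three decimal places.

Standardized α = k·r̄ / (1 + (k−1)·r̄) = 7 × 0.147 / (1 + 6 × 0.147)
  = 1.0290 / 1.8820 = 0.547

α = 0.547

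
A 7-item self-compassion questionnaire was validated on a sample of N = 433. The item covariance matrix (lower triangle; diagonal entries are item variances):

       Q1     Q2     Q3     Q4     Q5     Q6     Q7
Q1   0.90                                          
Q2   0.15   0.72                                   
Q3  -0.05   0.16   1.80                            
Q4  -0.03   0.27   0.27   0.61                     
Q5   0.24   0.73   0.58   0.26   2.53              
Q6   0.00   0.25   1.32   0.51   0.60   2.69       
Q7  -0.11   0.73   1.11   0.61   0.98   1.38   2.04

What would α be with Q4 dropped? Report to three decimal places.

Remaining items: Q1, Q2, Q3, Q5, Q6, Q7 (k = 6).
ΣVar(i) = 0.90 + 0.72 + 1.80 + 2.53 + 2.69 + 2.04 = 10.68
Var(T) = 10.68 + 2 × 8.07 = 26.82
α (item deleted) = (6/5)·(1 − 10.68/26.82) = 0.722

α = 0.722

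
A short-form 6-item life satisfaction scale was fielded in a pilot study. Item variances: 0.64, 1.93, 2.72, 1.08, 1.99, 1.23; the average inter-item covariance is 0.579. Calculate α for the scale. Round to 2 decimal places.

Σσ²ᵢ = 0.64 + 1.93 + 2.72 + 1.08 + 1.99 + 1.23 = 9.59
Sum of the 15 distinct covariances = 15 × 0.579 = 8.685
σ²_total = Σσ²ᵢ + 2·Σcov = 9.59 + 2 × 8.685 = 26.960
α = (6/5)·(1 − 9.59/26.960) = 0.77

α = 0.77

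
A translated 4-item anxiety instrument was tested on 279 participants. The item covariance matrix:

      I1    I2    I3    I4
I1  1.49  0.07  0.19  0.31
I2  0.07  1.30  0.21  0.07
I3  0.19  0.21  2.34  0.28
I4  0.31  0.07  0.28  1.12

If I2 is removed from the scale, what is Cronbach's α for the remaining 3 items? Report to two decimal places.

Cronbach's α = 0.36

Remaining items: I1, I3, I4 (k = 3).
Σσᵢ² = 1.49 + 2.34 + 1.12 = 4.95
σ²_T = 4.95 + 2 × 0.78 = 6.51
α (item deleted) = (3/2)·(1 − 4.95/6.51) = 0.36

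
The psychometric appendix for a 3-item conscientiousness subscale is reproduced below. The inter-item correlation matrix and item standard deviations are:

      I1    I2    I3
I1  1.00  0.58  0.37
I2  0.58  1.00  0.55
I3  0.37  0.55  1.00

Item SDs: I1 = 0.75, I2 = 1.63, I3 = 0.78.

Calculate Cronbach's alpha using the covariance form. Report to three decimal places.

Σσ²ᵢ = 0.75² + 1.63² + 0.78² = 3.8278
Covariances σ_ij = r_ij · s_i · s_j:
  σ(I1,I2) = 0.58 × 0.75 × 1.63 = 0.7090
  σ(I1,I3) = 0.37 × 0.75 × 0.78 = 0.2164
  σ(I2,I3) = 0.55 × 1.63 × 0.78 = 0.6993
σ²_T = Σσ²ᵢ + 2·Σσ_ij = 3.8278 + 2 × 1.6247 = 7.0772
α = (3/2)·(1 − 3.8278/7.0772) = 0.689

Cronbach's alpha = 0.689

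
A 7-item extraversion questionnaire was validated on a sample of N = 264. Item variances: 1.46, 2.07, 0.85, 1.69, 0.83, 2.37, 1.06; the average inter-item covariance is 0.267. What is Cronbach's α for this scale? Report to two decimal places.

ΣVar(i) = 1.46 + 2.07 + 0.85 + 1.69 + 0.83 + 2.37 + 1.06 = 10.33
Sum of the 21 distinct covariances = 21 × 0.267 = 5.607
Var(T) = ΣVar(i) + 2·Σcov = 10.33 + 2 × 5.607 = 21.544
α = (7/6)·(1 − 10.33/21.544) = 0.61

Cronbach's α = 0.61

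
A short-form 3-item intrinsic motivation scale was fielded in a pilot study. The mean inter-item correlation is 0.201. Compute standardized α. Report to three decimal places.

Standardized α = k·r̄ / (1 + (k−1)·r̄) = 3 × 0.201 / (1 + 2 × 0.201)
  = 0.6030 / 1.4020 = 0.430

α = 0.430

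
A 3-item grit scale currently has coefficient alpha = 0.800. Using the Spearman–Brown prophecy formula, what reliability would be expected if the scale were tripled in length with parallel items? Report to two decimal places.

predicted reliability = 0.92

Length factor m = 3
α' = m·α / (1 + (m−1)·α)
   = 3 × 0.800 / (1 + (3 − 1) × 0.800)
   = 2.4000 / 2.6000 = 0.92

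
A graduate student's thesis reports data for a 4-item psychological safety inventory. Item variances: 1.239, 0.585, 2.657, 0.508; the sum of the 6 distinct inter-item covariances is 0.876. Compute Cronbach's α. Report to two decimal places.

sum of item variances = 1.239 + 0.585 + 2.657 + 0.508 = 4.989
Sum of distinct covariances = 0.876
total variance = sum of item variances + 2·Σcov = 4.989 + 2 × 0.876 = 6.741
α = (4/3)·(1 − 4.989/6.741) = 0.35

Cronbach's α = 0.35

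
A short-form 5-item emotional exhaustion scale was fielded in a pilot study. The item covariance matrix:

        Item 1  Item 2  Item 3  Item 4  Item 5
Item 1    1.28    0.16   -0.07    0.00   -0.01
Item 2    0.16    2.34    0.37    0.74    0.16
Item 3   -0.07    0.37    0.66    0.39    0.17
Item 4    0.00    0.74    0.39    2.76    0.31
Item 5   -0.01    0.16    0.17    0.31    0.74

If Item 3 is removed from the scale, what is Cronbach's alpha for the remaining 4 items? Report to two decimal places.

Cronbach's alpha = 0.37

Remaining items: Item 1, Item 2, Item 4, Item 5 (k = 4).
Σσ²ᵢ = 1.28 + 2.34 + 2.76 + 0.74 = 7.12
σ²_T = 7.12 + 2 × 1.36 = 9.84
α (item deleted) = (4/3)·(1 − 7.12/9.84) = 0.37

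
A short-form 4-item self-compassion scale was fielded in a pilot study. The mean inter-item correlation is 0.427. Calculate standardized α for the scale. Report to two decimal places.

Standardized α = k·r̄ / (1 + (k−1)·r̄) = 4 × 0.427 / (1 + 3 × 0.427)
  = 1.7080 / 2.2810 = 0.75

standardized α = 0.75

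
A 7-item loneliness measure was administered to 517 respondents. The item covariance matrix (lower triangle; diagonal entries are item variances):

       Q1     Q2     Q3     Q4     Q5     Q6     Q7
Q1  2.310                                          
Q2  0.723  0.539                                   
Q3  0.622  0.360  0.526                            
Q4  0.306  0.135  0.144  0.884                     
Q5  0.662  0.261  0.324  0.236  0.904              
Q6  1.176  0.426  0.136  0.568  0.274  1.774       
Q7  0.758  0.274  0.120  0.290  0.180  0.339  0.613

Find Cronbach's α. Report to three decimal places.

Cronbach's α = 0.802

ΣVar(i) = 2.310 + 0.539 + 0.526 + 0.884 + 0.904 + 1.774 + 0.613 = 7.550
Σ_{i<j} σ_ij = 8.314
σ²_T = 7.550 + 2 × 8.314 = 24.178
α = (k/(k−1))·(1 − ΣVar(i)/σ²_T) = (7/6)·(1 − 7.550/24.178) = 0.802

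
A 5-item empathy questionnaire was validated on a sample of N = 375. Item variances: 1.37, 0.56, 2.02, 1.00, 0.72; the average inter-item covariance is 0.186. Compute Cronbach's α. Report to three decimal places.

Σσᵢ² = 1.37 + 0.56 + 2.02 + 1.00 + 0.72 = 5.67
Sum of the 10 distinct covariances = 10 × 0.186 = 1.860
σ²_T = Σσᵢ² + 2·Σcov = 5.67 + 2 × 1.860 = 9.390
α = (5/4)·(1 − 5.67/9.390) = 0.495

α = 0.495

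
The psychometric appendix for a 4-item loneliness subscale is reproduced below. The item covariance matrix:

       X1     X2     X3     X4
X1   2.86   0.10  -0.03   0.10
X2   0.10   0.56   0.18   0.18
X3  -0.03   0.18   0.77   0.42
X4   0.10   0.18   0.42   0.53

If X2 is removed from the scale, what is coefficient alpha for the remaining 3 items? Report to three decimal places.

coefficient alpha = 0.286

Remaining items: X1, X3, X4 (k = 3).
sum of item variances = 2.86 + 0.77 + 0.53 = 4.16
σ²_total = 4.16 + 2 × 0.49 = 5.14
α (item deleted) = (3/2)·(1 − 4.16/5.14) = 0.286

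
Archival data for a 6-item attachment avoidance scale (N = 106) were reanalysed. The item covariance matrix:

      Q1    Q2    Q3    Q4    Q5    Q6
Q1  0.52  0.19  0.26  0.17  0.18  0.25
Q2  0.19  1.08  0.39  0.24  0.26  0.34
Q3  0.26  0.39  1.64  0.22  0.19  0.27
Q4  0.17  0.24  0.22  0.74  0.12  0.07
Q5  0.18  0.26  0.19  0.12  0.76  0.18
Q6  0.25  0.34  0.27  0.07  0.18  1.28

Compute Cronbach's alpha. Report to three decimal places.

Cronbach's alpha = 0.630

Σσ²ᵢ = 0.52 + 1.08 + 1.64 + 0.74 + 0.76 + 1.28 = 6.02
Sum of off-diagonal covariances = 3.33
σ²_T = 6.02 + 2 × 3.33 = 12.68
α = (k/(k−1))·(1 − Σσ²ᵢ/σ²_T) = (6/5)·(1 − 6.02/12.68) = 0.630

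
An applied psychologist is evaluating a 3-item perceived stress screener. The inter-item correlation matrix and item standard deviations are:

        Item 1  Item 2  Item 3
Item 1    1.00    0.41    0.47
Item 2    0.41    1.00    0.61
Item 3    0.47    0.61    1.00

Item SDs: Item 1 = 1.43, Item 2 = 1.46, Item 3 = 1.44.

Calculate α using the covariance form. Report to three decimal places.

Σσ²ᵢ = 1.43² + 1.46² + 1.44² = 6.2501
Covariances σ_ij = r_ij · s_i · s_j:
  σ(Item 1,Item 2) = 0.41 × 1.43 × 1.46 = 0.8560
  σ(Item 1,Item 3) = 0.47 × 1.43 × 1.44 = 0.9678
  σ(Item 2,Item 3) = 0.61 × 1.46 × 1.44 = 1.2825
σ²_T = Σσ²ᵢ + 2·Σσ_ij = 6.2501 + 2 × 3.1063 = 12.4627
α = (3/2)·(1 − 6.2501/12.4627) = 0.748

α = 0.748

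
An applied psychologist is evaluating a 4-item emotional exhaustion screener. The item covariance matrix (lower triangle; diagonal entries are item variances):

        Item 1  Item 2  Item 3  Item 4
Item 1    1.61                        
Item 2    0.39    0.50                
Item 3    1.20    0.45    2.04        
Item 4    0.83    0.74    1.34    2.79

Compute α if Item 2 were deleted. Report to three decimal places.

Remaining items: Item 1, Item 3, Item 4 (k = 3).
Σσ²ᵢ = 1.61 + 2.04 + 2.79 = 6.44
Var(T) = 6.44 + 2 × 3.37 = 13.18
α (item deleted) = (3/2)·(1 − 6.44/13.18) = 0.767

α = 0.767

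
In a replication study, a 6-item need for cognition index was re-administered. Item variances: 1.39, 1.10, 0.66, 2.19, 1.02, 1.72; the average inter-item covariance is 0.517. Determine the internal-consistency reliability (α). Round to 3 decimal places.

α = 0.789

Σσᵢ² = 1.39 + 1.10 + 0.66 + 2.19 + 1.02 + 1.72 = 8.08
Sum of the 15 distinct covariances = 15 × 0.517 = 7.755
total variance = Σσᵢ² + 2·Σcov = 8.08 + 2 × 7.755 = 23.590
α = (6/5)·(1 − 8.08/23.590) = 0.789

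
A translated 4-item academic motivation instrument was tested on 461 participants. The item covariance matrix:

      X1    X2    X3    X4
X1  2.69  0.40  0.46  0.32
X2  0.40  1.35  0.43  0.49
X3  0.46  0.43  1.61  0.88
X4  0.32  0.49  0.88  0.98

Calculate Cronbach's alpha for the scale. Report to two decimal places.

Cronbach's alpha = 0.63

sum of item variances = 2.69 + 1.35 + 1.61 + 0.98 = 6.63
Σ_{i<j} σ_ij = 2.98
total variance = 6.63 + 2 × 2.98 = 12.59
α = (k/(k−1))·(1 − sum of item variances/total variance) = (4/3)·(1 − 6.63/12.59) = 0.63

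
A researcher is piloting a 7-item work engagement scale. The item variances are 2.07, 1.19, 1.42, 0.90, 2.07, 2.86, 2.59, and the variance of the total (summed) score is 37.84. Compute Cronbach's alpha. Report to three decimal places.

α = 0.763

ΣVar(i) = 2.07 + 1.19 + 1.42 + 0.90 + 2.07 + 2.86 + 2.59 = 13.10
α = (k/(k−1))·(1 − ΣVar(i)/σ²_T) = (7/6)·(1 − 13.10/37.84) = 0.763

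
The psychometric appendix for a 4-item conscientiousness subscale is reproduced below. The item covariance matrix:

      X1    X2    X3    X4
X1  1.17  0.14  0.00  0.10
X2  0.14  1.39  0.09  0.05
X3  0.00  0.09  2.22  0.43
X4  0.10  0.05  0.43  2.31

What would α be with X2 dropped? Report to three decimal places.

Remaining items: X1, X3, X4 (k = 3).
sum of item variances = 1.17 + 2.22 + 2.31 = 5.70
σ²_T = 5.70 + 2 × 0.53 = 6.76
α (item deleted) = (3/2)·(1 − 5.70/6.76) = 0.235

α = 0.235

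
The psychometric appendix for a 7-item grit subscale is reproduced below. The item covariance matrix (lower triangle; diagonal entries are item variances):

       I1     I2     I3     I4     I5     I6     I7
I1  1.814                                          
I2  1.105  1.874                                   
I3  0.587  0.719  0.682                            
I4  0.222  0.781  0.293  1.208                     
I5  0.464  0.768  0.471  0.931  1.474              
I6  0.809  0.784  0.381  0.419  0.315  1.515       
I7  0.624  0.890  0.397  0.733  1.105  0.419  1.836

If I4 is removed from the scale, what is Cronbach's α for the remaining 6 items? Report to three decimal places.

Remaining items: I1, I2, I3, I5, I6, I7 (k = 6).
sum of item variances = 1.814 + 1.874 + 0.682 + 1.474 + 1.515 + 1.836 = 9.195
total variance = 9.195 + 2 × 9.838 = 28.871
α (item deleted) = (6/5)·(1 − 9.195/28.871) = 0.818

α = 0.818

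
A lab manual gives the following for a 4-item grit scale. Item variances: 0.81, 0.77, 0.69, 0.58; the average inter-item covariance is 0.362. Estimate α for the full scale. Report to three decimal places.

sum of item variances = 0.81 + 0.77 + 0.69 + 0.58 = 2.85
Sum of the 6 distinct covariances = 6 × 0.362 = 2.172
total variance = sum of item variances + 2·Σcov = 2.85 + 2 × 2.172 = 7.194
α = (4/3)·(1 − 2.85/7.194) = 0.805

α = 0.805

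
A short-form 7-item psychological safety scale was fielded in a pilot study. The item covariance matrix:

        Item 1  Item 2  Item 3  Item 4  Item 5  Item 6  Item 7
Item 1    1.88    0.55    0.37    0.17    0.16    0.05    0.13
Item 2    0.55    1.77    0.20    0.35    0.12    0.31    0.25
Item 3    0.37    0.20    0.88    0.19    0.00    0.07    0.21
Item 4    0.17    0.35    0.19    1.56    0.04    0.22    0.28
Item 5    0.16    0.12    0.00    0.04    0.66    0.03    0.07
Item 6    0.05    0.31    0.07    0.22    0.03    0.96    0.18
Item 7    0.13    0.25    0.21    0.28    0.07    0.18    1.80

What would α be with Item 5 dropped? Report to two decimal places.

Remaining items: Item 1, Item 2, Item 3, Item 4, Item 6, Item 7 (k = 6).
Σσᵢ² = 1.88 + 1.77 + 0.88 + 1.56 + 0.96 + 1.80 = 8.85
Var(T) = 8.85 + 2 × 3.53 = 15.91
α (item deleted) = (6/5)·(1 − 8.85/15.91) = 0.53

α = 0.53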